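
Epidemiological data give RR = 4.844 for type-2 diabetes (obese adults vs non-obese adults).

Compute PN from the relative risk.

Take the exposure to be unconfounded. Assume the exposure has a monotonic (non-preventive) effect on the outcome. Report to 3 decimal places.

PN ≈ 0.794

Under exogeneity and monotonicity, PN = (RR − 1) / RR = 1 − 1/RR.
PN = (4.844 − 1) / 4.844 = 3.844 / 4.844 ≈ 0.7936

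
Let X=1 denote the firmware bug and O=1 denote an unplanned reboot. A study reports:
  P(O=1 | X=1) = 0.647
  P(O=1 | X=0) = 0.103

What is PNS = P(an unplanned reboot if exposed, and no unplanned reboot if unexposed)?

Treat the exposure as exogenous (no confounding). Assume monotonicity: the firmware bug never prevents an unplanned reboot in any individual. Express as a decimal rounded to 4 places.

Let p₁ = 0.647, p₀ = 0.103.
Under exogeneity and monotonicity, PNS = p₁ − p₀.
PNS = 0.647 − 0.103 = 0.544

PNS ≈ 0.5440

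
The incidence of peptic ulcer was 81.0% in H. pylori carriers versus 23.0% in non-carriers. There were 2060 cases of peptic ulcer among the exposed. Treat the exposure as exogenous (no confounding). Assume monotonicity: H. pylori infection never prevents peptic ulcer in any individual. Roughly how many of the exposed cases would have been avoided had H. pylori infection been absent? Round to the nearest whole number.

p₁ = 0.81, p₀ = 0.23.
PN = (p₁ − p₀)/p₁ = (0.81 − 0.23) / 0.81 ≈ 0.71605.
Attributable cases ≈ PN × (exposed cases) = 0.71605 × 2060 ≈ 1475.06.

about 1475 cases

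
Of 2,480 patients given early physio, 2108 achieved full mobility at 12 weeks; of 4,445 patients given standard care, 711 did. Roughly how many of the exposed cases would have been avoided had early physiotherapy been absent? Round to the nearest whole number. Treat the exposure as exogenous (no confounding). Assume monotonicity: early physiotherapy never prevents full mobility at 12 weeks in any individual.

about 1711 cases

p₁ = P(outcome | exposed) = 2108/2480 = 0.85
p₀ = P(outcome | unexposed) = 711/4445 = 0.15996
PN = (p₁ − p₀)/p₁ = (0.85 − 0.15996) / 0.85 ≈ 0.81182.
Attributable cases ≈ PN × (exposed cases) = 0.81182 × 2108 ≈ 1711.31.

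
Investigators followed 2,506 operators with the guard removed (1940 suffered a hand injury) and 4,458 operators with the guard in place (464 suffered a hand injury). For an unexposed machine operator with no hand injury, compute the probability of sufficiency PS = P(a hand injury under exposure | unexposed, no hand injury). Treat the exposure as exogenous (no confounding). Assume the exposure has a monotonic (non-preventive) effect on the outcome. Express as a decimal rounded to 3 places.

PS ≈ 0.748

p₁ = P(outcome | exposed) = 1940/2506 = 0.77414
p₀ = P(outcome | unexposed) = 464/4458 = 0.10408
Under exogeneity and monotonicity, PS = (p₁ − p₀) / (1 − p₀).
PS = (0.77414 − 0.10408) / (1 − 0.10408) = 0.67006 / 0.89592 ≈ 0.7479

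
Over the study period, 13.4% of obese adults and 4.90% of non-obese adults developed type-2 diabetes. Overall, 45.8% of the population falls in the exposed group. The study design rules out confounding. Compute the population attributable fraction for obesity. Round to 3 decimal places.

p₁ = 0.134, p₀ = 0.049.
Overall risk P(Y=1) = π·p₁ + (1−π)·p₀ = 0.458×0.134 + 0.542×0.049 = 0.08793.
Under exogeneity, PAF = [P(Y=1) − p₀] / P(Y=1).
PAF = (0.08793 − 0.049) / 0.08793 ≈ 0.4427

PAF ≈ 0.443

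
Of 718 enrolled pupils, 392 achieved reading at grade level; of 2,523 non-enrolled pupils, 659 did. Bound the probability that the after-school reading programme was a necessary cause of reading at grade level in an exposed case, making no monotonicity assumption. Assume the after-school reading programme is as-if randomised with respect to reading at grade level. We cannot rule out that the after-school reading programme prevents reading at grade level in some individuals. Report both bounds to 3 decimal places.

0.522 ≤ PN ≤ 1.000

p₁ = P(outcome | exposed) = 392/718 = 0.54596
p₀ = P(outcome | unexposed) = 659/2523 = 0.2612
Under exogeneity alone the bounds on PN are max{0,(p₁−p₀)/p₁} ≤ PN ≤ min{1,(1−p₀)/p₁}.
  lower = (p₁ − p₀)/p₁ = 0.28476 / 0.54596 ≈ 0.5216
  upper = min{1, (1 − p₀)/p₁} = 0.7388 / 0.54596 ≈ 1.3532 → capped at 1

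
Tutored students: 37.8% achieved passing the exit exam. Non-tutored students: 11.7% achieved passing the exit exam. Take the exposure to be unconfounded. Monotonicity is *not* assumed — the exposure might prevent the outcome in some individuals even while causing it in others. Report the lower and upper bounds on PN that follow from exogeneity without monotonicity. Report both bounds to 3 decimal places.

0.690 ≤ PN ≤ 1.000

p₁ = 0.378, p₀ = 0.117.
Under exogeneity alone the bounds on PN are max{0,(p₁−p₀)/p₁} ≤ PN ≤ min{1,(1−p₀)/p₁}.
  lower = (p₁ − p₀)/p₁ = 0.261 / 0.378 ≈ 0.6905
  upper = min{1, (1 − p₀)/p₁} = 0.883 / 0.378 ≈ 2.3360 → capped at 1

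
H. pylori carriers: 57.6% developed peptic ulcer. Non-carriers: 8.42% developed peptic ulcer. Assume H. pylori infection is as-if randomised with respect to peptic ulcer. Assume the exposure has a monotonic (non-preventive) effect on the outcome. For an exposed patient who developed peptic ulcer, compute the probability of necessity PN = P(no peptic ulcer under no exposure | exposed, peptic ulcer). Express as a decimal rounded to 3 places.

PN ≈ 0.854

p₁ = 0.576, p₀ = 0.0842.
Under exogeneity and monotonicity, PN = (p₁ − p₀) / p₁.
PN = (0.576 − 0.0842) / 0.576 = 0.4918 / 0.576 ≈ 0.8538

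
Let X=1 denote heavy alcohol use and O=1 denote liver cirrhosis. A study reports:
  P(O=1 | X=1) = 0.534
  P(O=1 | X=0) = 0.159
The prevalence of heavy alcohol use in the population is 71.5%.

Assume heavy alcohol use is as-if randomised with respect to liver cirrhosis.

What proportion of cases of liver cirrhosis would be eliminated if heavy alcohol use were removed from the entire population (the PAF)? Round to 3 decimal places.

PAF ≈ 0.628

Let p₁ = 0.534, p₀ = 0.159.
Overall risk P(Y=1) = π·p₁ + (1−π)·p₀ = 0.715×0.534 + 0.285×0.159 = 0.42712.
Under exogeneity, PAF = [P(Y=1) − p₀] / P(Y=1).
PAF = (0.42712 − 0.159) / 0.42712 ≈ 0.6277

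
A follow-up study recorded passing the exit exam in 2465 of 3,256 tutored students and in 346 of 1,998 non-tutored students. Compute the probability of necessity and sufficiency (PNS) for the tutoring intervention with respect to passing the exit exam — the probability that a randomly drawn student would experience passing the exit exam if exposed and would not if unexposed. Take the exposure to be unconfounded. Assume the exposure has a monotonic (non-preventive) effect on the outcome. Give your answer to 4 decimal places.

p₁ = P(outcome | exposed) = 2465/3256 = 0.75706
p₀ = P(outcome | unexposed) = 346/1998 = 0.17317
Under exogeneity and monotonicity, PNS = p₁ − p₀.
PNS = 0.75706 − 0.17317 = 0.58389

PNS ≈ 0.5839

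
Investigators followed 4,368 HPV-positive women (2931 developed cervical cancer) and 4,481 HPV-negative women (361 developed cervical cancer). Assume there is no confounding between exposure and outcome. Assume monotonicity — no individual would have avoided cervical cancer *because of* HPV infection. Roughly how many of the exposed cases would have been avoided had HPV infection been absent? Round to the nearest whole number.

p₁ = P(outcome | exposed) = 2931/4368 = 0.67102
p₀ = P(outcome | unexposed) = 361/4481 = 0.080562
PN = (p₁ − p₀)/p₁ = (0.67102 − 0.080562) / 0.67102 ≈ 0.87994.
Attributable cases ≈ PN × (exposed cases) = 0.87994 × 2931 ≈ 2579.10.

about 2579 cases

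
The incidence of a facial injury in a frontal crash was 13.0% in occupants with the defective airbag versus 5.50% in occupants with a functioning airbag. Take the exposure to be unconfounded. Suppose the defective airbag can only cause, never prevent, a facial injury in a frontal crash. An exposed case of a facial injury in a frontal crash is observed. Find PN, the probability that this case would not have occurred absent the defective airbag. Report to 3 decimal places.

PN ≈ 0.577

p₁ = 0.13, p₀ = 0.055.
Under exogeneity and monotonicity, PN = (p₁ − p₀) / p₁.
PN = (0.13 − 0.055) / 0.13 = 0.075 / 0.13 ≈ 0.5769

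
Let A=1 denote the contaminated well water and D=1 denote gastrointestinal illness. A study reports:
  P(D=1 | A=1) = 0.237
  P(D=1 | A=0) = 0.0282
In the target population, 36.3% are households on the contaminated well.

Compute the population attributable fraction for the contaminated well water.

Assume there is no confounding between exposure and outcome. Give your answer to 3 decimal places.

PAF ≈ 0.729

Let p₁ = 0.237, p₀ = 0.0282.
Overall risk P(Y=1) = π·p₁ + (1−π)·p₀ = 0.363×0.237 + 0.637×0.0282 = 0.10399.
Under exogeneity, PAF = [P(Y=1) − p₀] / P(Y=1).
PAF = (0.10399 − 0.0282) / 0.10399 ≈ 0.7288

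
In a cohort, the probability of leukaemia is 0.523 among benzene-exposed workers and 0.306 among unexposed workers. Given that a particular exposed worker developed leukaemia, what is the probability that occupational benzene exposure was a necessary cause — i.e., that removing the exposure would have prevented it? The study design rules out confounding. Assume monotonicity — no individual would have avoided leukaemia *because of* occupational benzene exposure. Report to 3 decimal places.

PN ≈ 0.415

Let p₁ = 0.523, p₀ = 0.306.
Under exogeneity and monotonicity, PN = (p₁ − p₀) / p₁.
PN = (0.523 − 0.306) / 0.523 = 0.217 / 0.523 ≈ 0.4149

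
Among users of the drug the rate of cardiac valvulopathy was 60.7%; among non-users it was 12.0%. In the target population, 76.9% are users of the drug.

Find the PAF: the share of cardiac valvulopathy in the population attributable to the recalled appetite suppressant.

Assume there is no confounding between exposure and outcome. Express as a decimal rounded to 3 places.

p₁ = 0.607, p₀ = 0.12.
Overall risk P(Y=1) = π·p₁ + (1−π)·p₀ = 0.769×0.607 + 0.231×0.12 = 0.4945.
Under exogeneity, PAF = [P(Y=1) − p₀] / P(Y=1).
PAF = (0.4945 − 0.12) / 0.4945 ≈ 0.7573

PAF ≈ 0.757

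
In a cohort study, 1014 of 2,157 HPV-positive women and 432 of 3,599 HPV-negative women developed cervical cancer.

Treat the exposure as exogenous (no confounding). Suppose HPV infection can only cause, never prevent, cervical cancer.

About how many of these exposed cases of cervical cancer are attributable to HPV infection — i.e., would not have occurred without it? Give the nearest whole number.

about 755 cases

p₁ = P(outcome | exposed) = 1014/2157 = 0.4701
p₀ = P(outcome | unexposed) = 432/3599 = 0.12003
PN = (p₁ − p₀)/p₁ = (0.4701 − 0.12003) / 0.4701 ≈ 0.74466.
Attributable cases ≈ PN × (exposed cases) = 0.74466 × 1014 ≈ 755.09.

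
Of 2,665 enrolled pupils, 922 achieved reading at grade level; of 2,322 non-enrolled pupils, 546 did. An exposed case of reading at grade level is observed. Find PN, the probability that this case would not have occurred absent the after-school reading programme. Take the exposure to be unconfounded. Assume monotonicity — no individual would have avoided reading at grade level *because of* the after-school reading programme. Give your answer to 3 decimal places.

PN ≈ 0.320

p₁ = P(outcome | exposed) = 922/2665 = 0.34597
p₀ = P(outcome | unexposed) = 546/2322 = 0.23514
Under exogeneity and monotonicity, PN = (p₁ − p₀) / p₁.
PN = (0.34597 − 0.23514) / 0.34597 = 0.11082 / 0.34597 ≈ 0.3203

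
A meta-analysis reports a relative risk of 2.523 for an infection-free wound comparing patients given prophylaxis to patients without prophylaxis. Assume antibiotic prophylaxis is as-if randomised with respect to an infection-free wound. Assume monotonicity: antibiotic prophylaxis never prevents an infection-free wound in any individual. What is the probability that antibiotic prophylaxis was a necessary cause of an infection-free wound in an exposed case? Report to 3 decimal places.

PN ≈ 0.604

Under exogeneity and monotonicity, PN = (RR − 1) / RR = 1 − 1/RR.
PN = (2.523 − 1) / 2.523 = 1.523 / 2.523 ≈ 0.6036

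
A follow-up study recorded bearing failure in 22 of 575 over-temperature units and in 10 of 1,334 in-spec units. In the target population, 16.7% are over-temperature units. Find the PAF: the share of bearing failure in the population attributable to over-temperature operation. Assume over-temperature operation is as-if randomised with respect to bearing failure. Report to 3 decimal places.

PAF ≈ 0.407

p₁ = P(outcome | exposed) = 22/575 = 0.038261
p₀ = P(outcome | unexposed) = 10/1334 = 0.0074963
Overall risk P(Y=1) = π·p₁ + (1−π)·p₀ = 0.167×0.038261 + 0.833×0.0074963 = 0.012634.
Under exogeneity, PAF = [P(Y=1) − p₀] / P(Y=1).
PAF = (0.012634 − 0.0074963) / 0.012634 ≈ 0.4067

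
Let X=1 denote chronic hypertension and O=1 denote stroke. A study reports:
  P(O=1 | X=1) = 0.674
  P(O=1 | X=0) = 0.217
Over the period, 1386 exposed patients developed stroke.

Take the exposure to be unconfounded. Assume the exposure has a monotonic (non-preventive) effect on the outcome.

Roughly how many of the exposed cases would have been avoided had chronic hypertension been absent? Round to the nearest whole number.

Let p₁ = 0.674, p₀ = 0.217.
PN = (p₁ − p₀)/p₁ = (0.674 − 0.217) / 0.674 ≈ 0.67804.
Attributable cases ≈ PN × (exposed cases) = 0.67804 × 1386 ≈ 939.77.

about 940 cases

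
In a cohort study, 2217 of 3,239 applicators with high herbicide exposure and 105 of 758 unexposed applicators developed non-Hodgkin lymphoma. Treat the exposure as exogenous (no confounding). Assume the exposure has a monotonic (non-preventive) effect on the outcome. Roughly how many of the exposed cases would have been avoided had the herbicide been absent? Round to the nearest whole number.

about 1768 cases

p₁ = P(outcome | exposed) = 2217/3239 = 0.68447
p₀ = P(outcome | unexposed) = 105/758 = 0.13852
PN = (p₁ − p₀)/p₁ = (0.68447 − 0.13852) / 0.68447 ≈ 0.79762.
Attributable cases ≈ PN × (exposed cases) = 0.79762 × 2217 ≈ 1768.33.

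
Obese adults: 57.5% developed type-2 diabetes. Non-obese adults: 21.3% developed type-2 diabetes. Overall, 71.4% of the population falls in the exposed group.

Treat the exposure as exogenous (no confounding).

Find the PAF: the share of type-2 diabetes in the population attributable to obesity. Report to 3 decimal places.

p₁ = 0.575, p₀ = 0.213.
Overall risk P(Y=1) = π·p₁ + (1−π)·p₀ = 0.714×0.575 + 0.286×0.213 = 0.47147.
Under exogeneity, PAF = [P(Y=1) − p₀] / P(Y=1).
PAF = (0.47147 − 0.213) / 0.47147 ≈ 0.5482

PAF ≈ 0.548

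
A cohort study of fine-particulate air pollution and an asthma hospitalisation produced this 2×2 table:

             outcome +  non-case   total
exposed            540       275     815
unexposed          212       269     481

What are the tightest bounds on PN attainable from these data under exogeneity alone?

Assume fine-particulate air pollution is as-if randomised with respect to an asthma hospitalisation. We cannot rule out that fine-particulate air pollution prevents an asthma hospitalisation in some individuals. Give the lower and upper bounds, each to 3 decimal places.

0.335 ≤ PN ≤ 0.844

p₁ = P(outcome | exposed) = 540/815 = 0.66258
p₀ = P(outcome | unexposed) = 212/481 = 0.44075
Under exogeneity alone the bounds on PN are max{0,(p₁−p₀)/p₁} ≤ PN ≤ min{1,(1−p₀)/p₁}.
  lower = (p₁ − p₀)/p₁ = 0.22183 / 0.66258 ≈ 0.3348
  upper = min{1, (1 − p₀)/p₁} = 0.55925 / 0.66258 ≈ 0.8441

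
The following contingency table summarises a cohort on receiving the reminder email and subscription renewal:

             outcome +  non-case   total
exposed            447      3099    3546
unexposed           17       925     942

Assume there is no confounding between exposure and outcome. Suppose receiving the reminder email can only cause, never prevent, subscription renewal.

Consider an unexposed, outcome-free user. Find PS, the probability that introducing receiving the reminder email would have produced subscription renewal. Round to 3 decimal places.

PS ≈ 0.110

p₁ = P(outcome | exposed) = 447/3546 = 0.12606
p₀ = P(outcome | unexposed) = 17/942 = 0.018047
Under exogeneity and monotonicity, PS = (p₁ − p₀) / (1 − p₀).
PS = (0.12606 − 0.018047) / (1 − 0.018047) = 0.10801 / 0.98195 ≈ 0.1100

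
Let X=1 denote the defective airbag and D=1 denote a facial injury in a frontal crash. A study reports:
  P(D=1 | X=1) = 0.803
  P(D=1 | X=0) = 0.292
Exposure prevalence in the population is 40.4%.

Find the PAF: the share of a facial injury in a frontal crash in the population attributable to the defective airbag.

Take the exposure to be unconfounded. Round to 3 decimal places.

PAF ≈ 0.414

Let p₁ = 0.803, p₀ = 0.292.
Overall risk P(Y=1) = π·p₁ + (1−π)·p₀ = 0.404×0.803 + 0.596×0.292 = 0.49844.
Under exogeneity, PAF = [P(Y=1) − p₀] / P(Y=1).
PAF = (0.49844 − 0.292) / 0.49844 ≈ 0.4142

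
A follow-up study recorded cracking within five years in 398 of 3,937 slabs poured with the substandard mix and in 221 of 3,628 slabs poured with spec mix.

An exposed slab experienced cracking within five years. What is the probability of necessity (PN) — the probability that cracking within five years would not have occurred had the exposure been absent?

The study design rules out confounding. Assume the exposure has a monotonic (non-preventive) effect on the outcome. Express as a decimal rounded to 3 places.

p₁ = P(outcome | exposed) = 398/3937 = 0.10109
p₀ = P(outcome | unexposed) = 221/3628 = 0.060915
Under exogeneity and monotonicity, PN = (p₁ − p₀) / p₁.
PN = (0.10109 − 0.060915) / 0.10109 = 0.040177 / 0.10109 ≈ 0.3974

PN ≈ 0.397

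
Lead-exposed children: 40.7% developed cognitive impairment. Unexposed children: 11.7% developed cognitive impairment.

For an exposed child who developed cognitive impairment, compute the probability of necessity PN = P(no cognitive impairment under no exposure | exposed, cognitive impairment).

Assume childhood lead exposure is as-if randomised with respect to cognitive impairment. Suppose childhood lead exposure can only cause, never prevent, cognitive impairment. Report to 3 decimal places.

p₁ = 0.407, p₀ = 0.117.
Under exogeneity and monotonicity, PN = (p₁ − p₀) / p₁.
PN = (0.407 − 0.117) / 0.407 = 0.29 / 0.407 ≈ 0.7125

PN ≈ 0.713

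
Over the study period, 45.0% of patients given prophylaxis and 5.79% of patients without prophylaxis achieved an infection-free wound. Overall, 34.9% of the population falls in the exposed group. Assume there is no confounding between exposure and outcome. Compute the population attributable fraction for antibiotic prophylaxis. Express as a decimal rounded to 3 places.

PAF ≈ 0.703

p₁ = 0.45, p₀ = 0.0579.
Overall risk P(Y=1) = π·p₁ + (1−π)·p₀ = 0.349×0.45 + 0.651×0.0579 = 0.19474.
Under exogeneity, PAF = [P(Y=1) − p₀] / P(Y=1).
PAF = (0.19474 − 0.0579) / 0.19474 ≈ 0.7027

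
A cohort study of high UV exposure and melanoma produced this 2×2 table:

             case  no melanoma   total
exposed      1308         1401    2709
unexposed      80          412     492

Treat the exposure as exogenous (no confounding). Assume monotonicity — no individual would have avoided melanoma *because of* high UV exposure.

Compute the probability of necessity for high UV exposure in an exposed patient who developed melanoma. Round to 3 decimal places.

p₁ = P(outcome | exposed) = 1308/2709 = 0.48283
p₀ = P(outcome | unexposed) = 80/492 = 0.1626
Under exogeneity and monotonicity, PN = (p₁ − p₀)/p₁.
PN = (0.48283 − 0.1626) / 0.48283 ≈ 0.6632

PN ≈ 0.663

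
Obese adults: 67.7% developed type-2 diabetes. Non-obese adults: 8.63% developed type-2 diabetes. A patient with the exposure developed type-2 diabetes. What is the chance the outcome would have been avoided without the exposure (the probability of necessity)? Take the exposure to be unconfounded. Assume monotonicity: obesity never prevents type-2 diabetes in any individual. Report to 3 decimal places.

p₁ = 0.677, p₀ = 0.0863.
Under exogeneity and monotonicity, PN = (p₁ − p₀) / p₁.
PN = (0.677 − 0.0863) / 0.677 = 0.5907 / 0.677 ≈ 0.8725

PN ≈ 0.873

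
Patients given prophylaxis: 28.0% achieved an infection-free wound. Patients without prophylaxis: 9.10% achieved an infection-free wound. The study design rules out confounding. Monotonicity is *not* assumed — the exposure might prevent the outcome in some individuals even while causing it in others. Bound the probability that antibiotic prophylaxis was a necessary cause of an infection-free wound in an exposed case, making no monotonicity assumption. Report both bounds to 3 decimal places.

0.675 ≤ PN ≤ 1.000

p₁ = 0.28, p₀ = 0.091.
Under exogeneity alone the bounds on PN are max{0,(p₁−p₀)/p₁} ≤ PN ≤ min{1,(1−p₀)/p₁}.
  lower = (p₁ − p₀)/p₁ = 0.189 / 0.28 ≈ 0.6750
  upper = min{1, (1 − p₀)/p₁} = 0.909 / 0.28 ≈ 3.2464 → capped at 1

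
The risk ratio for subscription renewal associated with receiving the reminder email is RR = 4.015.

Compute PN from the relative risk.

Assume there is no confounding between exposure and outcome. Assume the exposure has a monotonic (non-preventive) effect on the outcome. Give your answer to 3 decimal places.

Under exogeneity and monotonicity, PN = (RR − 1) / RR = 1 − 1/RR.
PN = (4.015 − 1) / 4.015 = 3.015 / 4.015 ≈ 0.7509

PN ≈ 0.751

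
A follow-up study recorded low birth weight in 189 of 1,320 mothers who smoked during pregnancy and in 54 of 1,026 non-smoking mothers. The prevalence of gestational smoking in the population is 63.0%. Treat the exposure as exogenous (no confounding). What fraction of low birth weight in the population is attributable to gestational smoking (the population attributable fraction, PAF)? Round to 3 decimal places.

PAF ≈ 0.520

p₁ = P(outcome | exposed) = 189/1320 = 0.14318
p₀ = P(outcome | unexposed) = 54/1026 = 0.052632
Overall risk P(Y=1) = π·p₁ + (1−π)·p₀ = 0.63×0.14318 + 0.37×0.052632 = 0.10968.
Under exogeneity, PAF = [P(Y=1) − p₀] / P(Y=1).
PAF = (0.10968 − 0.052632) / 0.10968 ≈ 0.5201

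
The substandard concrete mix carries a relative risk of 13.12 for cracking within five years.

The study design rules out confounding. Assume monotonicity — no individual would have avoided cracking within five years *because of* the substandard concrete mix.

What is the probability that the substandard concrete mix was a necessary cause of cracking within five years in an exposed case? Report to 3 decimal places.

PN ≈ 0.924

Under exogeneity and monotonicity, PN = (RR − 1) / RR = 1 − 1/RR.
PN = (13.12 − 1) / 13.12 = 12.12 / 13.12 ≈ 0.9238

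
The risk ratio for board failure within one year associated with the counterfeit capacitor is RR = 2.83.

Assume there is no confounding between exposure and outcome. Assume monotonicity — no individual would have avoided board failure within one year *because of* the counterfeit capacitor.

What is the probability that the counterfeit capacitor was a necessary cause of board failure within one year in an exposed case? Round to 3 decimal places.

Under exogeneity and monotonicity, PN = (RR − 1) / RR = 1 − 1/RR.
PN = (2.83 − 1) / 2.83 = 1.83 / 2.83 ≈ 0.6466

PN ≈ 0.647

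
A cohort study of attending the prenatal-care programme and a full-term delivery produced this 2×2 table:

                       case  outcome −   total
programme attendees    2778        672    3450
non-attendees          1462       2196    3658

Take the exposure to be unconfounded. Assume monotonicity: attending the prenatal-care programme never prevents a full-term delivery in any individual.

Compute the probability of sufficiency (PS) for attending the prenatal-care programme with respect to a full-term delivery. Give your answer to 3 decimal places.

PS ≈ 0.676

p₁ = P(outcome | exposed) = 2778/3450 = 0.80522
p₀ = P(outcome | unexposed) = 1462/3658 = 0.39967
Under exogeneity and monotonicity, PS = (p₁ − p₀) / (1 − p₀).
PS = (0.80522 − 0.39967) / (1 − 0.39967) = 0.40555 / 0.60033 ≈ 0.6755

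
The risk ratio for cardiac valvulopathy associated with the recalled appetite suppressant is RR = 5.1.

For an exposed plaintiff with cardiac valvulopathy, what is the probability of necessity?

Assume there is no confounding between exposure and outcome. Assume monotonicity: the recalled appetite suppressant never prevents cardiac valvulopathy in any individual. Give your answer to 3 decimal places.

Under exogeneity and monotonicity, PN = (RR − 1) / RR = 1 − 1/RR.
PN = (5.1 − 1) / 5.1 = 4.1 / 5.1 ≈ 0.8039

PN ≈ 0.804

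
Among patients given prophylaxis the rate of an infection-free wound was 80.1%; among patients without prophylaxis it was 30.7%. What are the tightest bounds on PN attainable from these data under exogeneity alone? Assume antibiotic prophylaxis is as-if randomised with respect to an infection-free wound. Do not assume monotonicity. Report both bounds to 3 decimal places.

p₁ = 0.801, p₀ = 0.307.
Under exogeneity alone the bounds on PN are max{0,(p₁−p₀)/p₁} ≤ PN ≤ min{1,(1−p₀)/p₁}.
  lower = (p₁ − p₀)/p₁ = 0.494 / 0.801 ≈ 0.6167
  upper = min{1, (1 − p₀)/p₁} = 0.693 / 0.801 ≈ 0.8652

0.617 ≤ PN ≤ 0.865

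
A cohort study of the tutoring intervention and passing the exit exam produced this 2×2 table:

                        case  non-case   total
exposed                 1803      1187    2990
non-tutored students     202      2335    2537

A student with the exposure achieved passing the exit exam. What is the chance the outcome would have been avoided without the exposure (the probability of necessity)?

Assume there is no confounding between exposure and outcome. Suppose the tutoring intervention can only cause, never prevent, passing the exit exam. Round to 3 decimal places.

p₁ = P(outcome | exposed) = 1803/2990 = 0.60301
p₀ = P(outcome | unexposed) = 202/2537 = 0.079622
Under exogeneity and monotonicity, PN = (p₁ − p₀) / p₁.
PN = (0.60301 − 0.079622) / 0.60301 = 0.52339 / 0.60301 ≈ 0.8680

PN ≈ 0.868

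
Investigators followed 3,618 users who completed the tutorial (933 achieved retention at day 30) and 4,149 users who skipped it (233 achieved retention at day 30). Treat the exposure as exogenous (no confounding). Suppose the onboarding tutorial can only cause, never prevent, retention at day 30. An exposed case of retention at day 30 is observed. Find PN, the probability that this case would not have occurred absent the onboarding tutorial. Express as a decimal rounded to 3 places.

p₁ = P(outcome | exposed) = 933/3618 = 0.25788
p₀ = P(outcome | unexposed) = 233/4149 = 0.056158
Under exogeneity and monotonicity, PN = (p₁ − p₀) / p₁.
PN = (0.25788 − 0.056158) / 0.25788 = 0.20172 / 0.25788 ≈ 0.7822

PN ≈ 0.782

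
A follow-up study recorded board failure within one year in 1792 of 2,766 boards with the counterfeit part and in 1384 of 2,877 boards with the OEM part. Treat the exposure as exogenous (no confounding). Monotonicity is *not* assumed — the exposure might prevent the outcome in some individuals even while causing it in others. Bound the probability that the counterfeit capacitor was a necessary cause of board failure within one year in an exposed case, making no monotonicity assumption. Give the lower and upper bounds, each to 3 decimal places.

0.257 ≤ PN ≤ 0.801

p₁ = P(outcome | exposed) = 1792/2766 = 0.64787
p₀ = P(outcome | unexposed) = 1384/2877 = 0.48106
Under exogeneity alone the bounds on PN are max{0,(p₁−p₀)/p₁} ≤ PN ≤ min{1,(1−p₀)/p₁}.
  lower = (p₁ − p₀)/p₁ = 0.16681 / 0.64787 ≈ 0.2575
  upper = min{1, (1 − p₀)/p₁} = 0.51894 / 0.64787 ≈ 0.8010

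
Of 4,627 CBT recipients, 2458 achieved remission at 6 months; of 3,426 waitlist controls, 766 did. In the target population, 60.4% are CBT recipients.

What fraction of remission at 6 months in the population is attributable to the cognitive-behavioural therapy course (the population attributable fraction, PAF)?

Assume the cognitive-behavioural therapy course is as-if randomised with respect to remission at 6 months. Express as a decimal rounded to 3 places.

p₁ = P(outcome | exposed) = 2458/4627 = 0.53123
p₀ = P(outcome | unexposed) = 766/3426 = 0.22358
Overall risk P(Y=1) = π·p₁ + (1−π)·p₀ = 0.604×0.53123 + 0.396×0.22358 = 0.4094.
Under exogeneity, PAF = [P(Y=1) − p₀] / P(Y=1).
PAF = (0.4094 − 0.22358) / 0.4094 ≈ 0.4539

PAF ≈ 0.454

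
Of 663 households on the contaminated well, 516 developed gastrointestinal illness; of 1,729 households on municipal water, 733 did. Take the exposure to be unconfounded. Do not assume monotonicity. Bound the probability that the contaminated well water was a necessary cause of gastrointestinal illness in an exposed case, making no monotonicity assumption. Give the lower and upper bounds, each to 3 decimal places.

0.455 ≤ PN ≤ 0.740

p₁ = P(outcome | exposed) = 516/663 = 0.77828
p₀ = P(outcome | unexposed) = 733/1729 = 0.42394
Under exogeneity alone the bounds on PN are max{0,(p₁−p₀)/p₁} ≤ PN ≤ min{1,(1−p₀)/p₁}.
  lower = (p₁ − p₀)/p₁ = 0.35434 / 0.77828 ≈ 0.4553
  upper = min{1, (1 − p₀)/p₁} = 0.57606 / 0.77828 ≈ 0.7402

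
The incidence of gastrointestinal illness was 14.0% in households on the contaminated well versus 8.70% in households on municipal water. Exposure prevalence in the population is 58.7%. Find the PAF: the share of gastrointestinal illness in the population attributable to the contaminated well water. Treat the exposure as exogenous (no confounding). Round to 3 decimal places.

p₁ = 0.14, p₀ = 0.087.
Overall risk P(Y=1) = π·p₁ + (1−π)·p₀ = 0.587×0.14 + 0.413×0.087 = 0.11811.
Under exogeneity, PAF = [P(Y=1) − p₀] / P(Y=1).
PAF = (0.11811 − 0.087) / 0.11811 ≈ 0.2634

PAF ≈ 0.263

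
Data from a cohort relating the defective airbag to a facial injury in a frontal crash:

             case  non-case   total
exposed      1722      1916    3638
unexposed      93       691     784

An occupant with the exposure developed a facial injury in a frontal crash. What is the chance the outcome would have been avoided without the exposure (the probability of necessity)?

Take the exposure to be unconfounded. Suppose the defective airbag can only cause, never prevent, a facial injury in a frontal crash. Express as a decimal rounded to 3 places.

PN ≈ 0.749

p₁ = P(outcome | exposed) = 1722/3638 = 0.47334
p₀ = P(outcome | unexposed) = 93/784 = 0.11862
Under exogeneity and monotonicity, PN = (p₁ − p₀)/p₁.
PN = (0.47334 − 0.11862) / 0.47334 ≈ 0.7494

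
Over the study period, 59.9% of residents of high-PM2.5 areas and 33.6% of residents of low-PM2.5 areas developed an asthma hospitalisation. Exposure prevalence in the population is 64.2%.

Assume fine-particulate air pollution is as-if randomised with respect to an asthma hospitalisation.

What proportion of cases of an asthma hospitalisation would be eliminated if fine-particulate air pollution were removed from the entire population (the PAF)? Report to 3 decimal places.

PAF ≈ 0.334

p₁ = 0.599, p₀ = 0.336.
Overall risk P(Y=1) = π·p₁ + (1−π)·p₀ = 0.642×0.599 + 0.358×0.336 = 0.50485.
Under exogeneity, PAF = [P(Y=1) − p₀] / P(Y=1).
PAF = (0.50485 − 0.336) / 0.50485 ≈ 0.3345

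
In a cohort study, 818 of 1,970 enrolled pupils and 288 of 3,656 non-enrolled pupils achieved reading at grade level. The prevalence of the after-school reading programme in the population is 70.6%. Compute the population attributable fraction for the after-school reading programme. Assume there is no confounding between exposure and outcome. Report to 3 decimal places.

PAF ≈ 0.751

p₁ = P(outcome | exposed) = 818/1970 = 0.41523
p₀ = P(outcome | unexposed) = 288/3656 = 0.078775
Overall risk P(Y=1) = π·p₁ + (1−π)·p₀ = 0.706×0.41523 + 0.294×0.078775 = 0.31631.
Under exogeneity, PAF = [P(Y=1) − p₀] / P(Y=1).
PAF = (0.31631 − 0.078775) / 0.31631 ≈ 0.7510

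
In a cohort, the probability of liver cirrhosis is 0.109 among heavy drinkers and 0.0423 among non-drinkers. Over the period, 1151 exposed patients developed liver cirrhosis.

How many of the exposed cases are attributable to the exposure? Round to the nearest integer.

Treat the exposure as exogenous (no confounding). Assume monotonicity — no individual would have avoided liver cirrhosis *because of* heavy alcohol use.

about 704 cases

Let p₁ = 0.109, p₀ = 0.0423.
PN = (p₁ − p₀)/p₁ = (0.109 − 0.0423) / 0.109 ≈ 0.61193.
Attributable cases ≈ PN × (exposed cases) = 0.61193 × 1151 ≈ 704.33.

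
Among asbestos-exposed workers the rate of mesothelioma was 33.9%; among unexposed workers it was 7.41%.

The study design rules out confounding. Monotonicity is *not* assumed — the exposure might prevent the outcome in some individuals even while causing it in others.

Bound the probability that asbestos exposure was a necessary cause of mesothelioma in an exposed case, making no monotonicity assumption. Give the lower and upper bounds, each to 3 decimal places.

0.781 ≤ PN ≤ 1.000

p₁ = 0.339, p₀ = 0.0741.
Under exogeneity alone the bounds on PN are max{0,(p₁−p₀)/p₁} ≤ PN ≤ min{1,(1−p₀)/p₁}.
  lower = (p₁ − p₀)/p₁ = 0.2649 / 0.339 ≈ 0.7814
  upper = min{1, (1 − p₀)/p₁} = 0.9259 / 0.339 ≈ 2.7313 → capped at 1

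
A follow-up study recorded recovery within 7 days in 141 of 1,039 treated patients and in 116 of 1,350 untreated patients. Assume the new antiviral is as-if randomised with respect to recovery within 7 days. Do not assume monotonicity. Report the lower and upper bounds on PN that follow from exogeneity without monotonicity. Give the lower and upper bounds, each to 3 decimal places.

p₁ = P(outcome | exposed) = 141/1039 = 0.13571
p₀ = P(outcome | unexposed) = 116/1350 = 0.085926
Under exogeneity alone the bounds on PN are max{0,(p₁−p₀)/p₁} ≤ PN ≤ min{1,(1−p₀)/p₁}.
  lower = (p₁ − p₀)/p₁ = 0.049781 / 0.13571 ≈ 0.3668
  upper = min{1, (1 − p₀)/p₁} = 0.91407 / 0.13571 ≈ 6.7356 → capped at 1

0.367 ≤ PN ≤ 1.000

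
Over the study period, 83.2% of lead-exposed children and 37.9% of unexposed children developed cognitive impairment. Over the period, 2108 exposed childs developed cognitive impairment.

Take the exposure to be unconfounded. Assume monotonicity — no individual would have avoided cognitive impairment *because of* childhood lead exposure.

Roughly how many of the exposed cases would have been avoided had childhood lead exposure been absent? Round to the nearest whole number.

about 1148 cases

p₁ = 0.832, p₀ = 0.379.
PN = (p₁ − p₀)/p₁ = (0.832 − 0.379) / 0.832 ≈ 0.54447.
Attributable cases ≈ PN × (exposed cases) = 0.54447 × 2108 ≈ 1147.75.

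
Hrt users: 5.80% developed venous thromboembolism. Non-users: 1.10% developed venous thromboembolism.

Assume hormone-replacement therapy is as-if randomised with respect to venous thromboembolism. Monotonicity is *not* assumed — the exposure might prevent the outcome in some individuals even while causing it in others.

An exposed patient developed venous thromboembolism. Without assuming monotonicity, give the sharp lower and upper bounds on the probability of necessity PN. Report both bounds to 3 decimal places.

p₁ = 0.058, p₀ = 0.011.
Under exogeneity alone the bounds on PN are max{0,(p₁−p₀)/p₁} ≤ PN ≤ min{1,(1−p₀)/p₁}.
  lower = (p₁ − p₀)/p₁ = 0.047 / 0.058 ≈ 0.8103
  upper = min{1, (1 − p₀)/p₁} = 0.989 / 0.058 ≈ 17.0517 → capped at 1

0.810 ≤ PN ≤ 1.000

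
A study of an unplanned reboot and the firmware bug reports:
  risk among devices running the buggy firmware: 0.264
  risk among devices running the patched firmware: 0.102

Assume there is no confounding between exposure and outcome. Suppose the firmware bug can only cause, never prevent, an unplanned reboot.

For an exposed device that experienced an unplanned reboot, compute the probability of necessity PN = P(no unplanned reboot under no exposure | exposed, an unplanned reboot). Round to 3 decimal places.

PN ≈ 0.614

Let p₁ = 0.264, p₀ = 0.102.
Under exogeneity and monotonicity, PN = (p₁ − p₀) / p₁.
PN = (0.264 − 0.102) / 0.264 = 0.162 / 0.264 ≈ 0.6136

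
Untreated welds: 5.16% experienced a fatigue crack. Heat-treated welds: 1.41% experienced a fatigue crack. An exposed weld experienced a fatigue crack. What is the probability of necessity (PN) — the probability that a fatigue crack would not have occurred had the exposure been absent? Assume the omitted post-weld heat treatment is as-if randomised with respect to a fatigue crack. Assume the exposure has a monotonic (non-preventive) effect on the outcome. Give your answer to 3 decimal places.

PN ≈ 0.727

p₁ = 0.0516, p₀ = 0.0141.
Under exogeneity and monotonicity, PN = (p₁ − p₀) / p₁.
PN = (0.0516 − 0.0141) / 0.0516 = 0.0375 / 0.0516 ≈ 0.7267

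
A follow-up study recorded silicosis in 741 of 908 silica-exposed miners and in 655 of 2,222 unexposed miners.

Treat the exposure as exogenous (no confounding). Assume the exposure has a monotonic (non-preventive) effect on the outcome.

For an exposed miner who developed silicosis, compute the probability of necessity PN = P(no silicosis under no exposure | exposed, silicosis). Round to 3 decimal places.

PN ≈ 0.639

p₁ = P(outcome | exposed) = 741/908 = 0.81608
p₀ = P(outcome | unexposed) = 655/2222 = 0.29478
Under exogeneity and monotonicity, PN = (p₁ − p₀) / p₁.
PN = (0.81608 − 0.29478) / 0.81608 = 0.5213 / 0.81608 ≈ 0.6388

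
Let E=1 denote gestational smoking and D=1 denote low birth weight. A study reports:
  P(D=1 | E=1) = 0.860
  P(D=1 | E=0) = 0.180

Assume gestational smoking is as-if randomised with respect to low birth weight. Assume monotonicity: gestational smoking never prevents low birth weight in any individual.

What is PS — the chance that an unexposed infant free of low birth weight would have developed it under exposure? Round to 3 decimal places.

Let p₁ = 0.86, p₀ = 0.18.
Under exogeneity and monotonicity, PS = (p₁ − p₀) / (1 − p₀).
PS = (0.86 − 0.18) / (1 − 0.18) = 0.68 / 0.82 ≈ 0.8293

PS ≈ 0.829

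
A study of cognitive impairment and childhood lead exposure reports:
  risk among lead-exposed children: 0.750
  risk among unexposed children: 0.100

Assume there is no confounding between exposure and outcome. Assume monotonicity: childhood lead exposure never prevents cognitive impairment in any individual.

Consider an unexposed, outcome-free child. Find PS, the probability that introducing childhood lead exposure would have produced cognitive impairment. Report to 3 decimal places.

Let p₁ = 0.75, p₀ = 0.1.
Under exogeneity and monotonicity, PS = (p₁ − p₀) / (1 − p₀).
PS = (0.75 − 0.1) / (1 − 0.1) = 0.65 / 0.9 ≈ 0.7222

PS ≈ 0.722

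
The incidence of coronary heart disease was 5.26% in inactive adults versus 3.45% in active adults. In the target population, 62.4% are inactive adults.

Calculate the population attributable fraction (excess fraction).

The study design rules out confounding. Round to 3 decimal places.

PAF ≈ 0.247

p₁ = 0.0526, p₀ = 0.0345.
Overall risk P(Y=1) = π·p₁ + (1−π)·p₀ = 0.624×0.0526 + 0.376×0.0345 = 0.045794.
Under exogeneity, PAF = [P(Y=1) − p₀] / P(Y=1).
PAF = (0.045794 − 0.0345) / 0.045794 ≈ 0.2466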